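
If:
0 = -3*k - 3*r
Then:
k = -r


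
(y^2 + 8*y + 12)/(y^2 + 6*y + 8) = (y + 6)/(y + 4)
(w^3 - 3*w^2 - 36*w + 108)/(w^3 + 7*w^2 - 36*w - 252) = (w - 3)/(w + 7)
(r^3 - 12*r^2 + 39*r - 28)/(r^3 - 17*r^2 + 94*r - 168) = (r - 1)/(r - 6)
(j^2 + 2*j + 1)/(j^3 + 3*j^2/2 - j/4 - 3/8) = 8*(j^2 + 2*j + 1)/(8*j^3 + 12*j^2 - 2*j - 3)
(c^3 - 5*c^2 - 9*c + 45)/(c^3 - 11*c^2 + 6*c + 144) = (c^2 - 8*c + 15)/(c^2 - 14*c + 48)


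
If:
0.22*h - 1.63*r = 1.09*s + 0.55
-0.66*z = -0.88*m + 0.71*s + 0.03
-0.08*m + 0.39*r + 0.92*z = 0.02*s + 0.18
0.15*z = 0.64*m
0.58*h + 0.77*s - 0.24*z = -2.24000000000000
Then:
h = -3.26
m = 0.10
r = -0.56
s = -0.32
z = 0.44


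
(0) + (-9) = -9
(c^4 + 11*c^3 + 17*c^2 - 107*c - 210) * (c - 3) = c^5 + 8*c^4 - 16*c^3 - 158*c^2 + 111*c + 630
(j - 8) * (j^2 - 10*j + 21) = j^3 - 18*j^2 + 101*j - 168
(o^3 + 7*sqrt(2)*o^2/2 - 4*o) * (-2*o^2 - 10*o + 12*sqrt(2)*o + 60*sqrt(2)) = -2*o^5 - 10*o^4 + 5*sqrt(2)*o^4 + 25*sqrt(2)*o^3 + 92*o^3 - 48*sqrt(2)*o^2 + 460*o^2 - 240*sqrt(2)*o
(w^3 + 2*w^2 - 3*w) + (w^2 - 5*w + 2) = w^3 + 3*w^2 - 8*w + 2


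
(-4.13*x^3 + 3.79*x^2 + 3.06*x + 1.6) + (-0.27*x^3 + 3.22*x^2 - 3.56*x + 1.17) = -4.4*x^3 + 7.01*x^2 - 0.5*x + 2.77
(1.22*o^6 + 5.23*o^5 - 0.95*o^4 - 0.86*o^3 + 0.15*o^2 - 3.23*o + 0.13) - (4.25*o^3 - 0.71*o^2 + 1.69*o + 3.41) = 1.22*o^6 + 5.23*o^5 - 0.95*o^4 - 5.11*o^3 + 0.86*o^2 - 4.92*o - 3.28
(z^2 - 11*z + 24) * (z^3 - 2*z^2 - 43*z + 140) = z^5 - 13*z^4 + 3*z^3 + 565*z^2 - 2572*z + 3360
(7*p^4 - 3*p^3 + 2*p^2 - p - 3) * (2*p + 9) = 14*p^5 + 57*p^4 - 23*p^3 + 16*p^2 - 15*p - 27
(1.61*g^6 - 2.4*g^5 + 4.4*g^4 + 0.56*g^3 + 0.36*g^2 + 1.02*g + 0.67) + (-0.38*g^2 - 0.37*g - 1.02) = 1.61*g^6 - 2.4*g^5 + 4.4*g^4 + 0.56*g^3 - 0.02*g^2 + 0.65*g - 0.35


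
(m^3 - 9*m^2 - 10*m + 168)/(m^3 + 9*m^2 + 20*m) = (m^2 - 13*m + 42)/(m*(m + 5))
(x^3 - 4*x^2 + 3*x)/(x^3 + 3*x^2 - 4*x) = (x - 3)/(x + 4)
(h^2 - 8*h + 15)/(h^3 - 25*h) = (h - 3)/(h*(h + 5))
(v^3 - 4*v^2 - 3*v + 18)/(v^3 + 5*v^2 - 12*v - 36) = (v - 3)/(v + 6)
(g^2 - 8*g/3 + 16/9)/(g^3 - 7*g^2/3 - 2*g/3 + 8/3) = (g - 4/3)/(g^2 - g - 2)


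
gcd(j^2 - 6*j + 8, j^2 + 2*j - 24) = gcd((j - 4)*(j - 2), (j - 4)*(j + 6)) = j - 4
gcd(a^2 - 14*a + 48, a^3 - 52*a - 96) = a - 8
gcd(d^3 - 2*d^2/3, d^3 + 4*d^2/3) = d^2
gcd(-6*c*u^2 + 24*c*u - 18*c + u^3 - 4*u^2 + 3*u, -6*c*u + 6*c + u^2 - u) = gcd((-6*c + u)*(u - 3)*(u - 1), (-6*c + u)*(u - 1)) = -6*c*u + 6*c + u^2 - u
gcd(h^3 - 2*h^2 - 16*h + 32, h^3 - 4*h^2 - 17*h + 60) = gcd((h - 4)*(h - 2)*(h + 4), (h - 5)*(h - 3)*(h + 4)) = h + 4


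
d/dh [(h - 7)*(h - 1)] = 2*h - 8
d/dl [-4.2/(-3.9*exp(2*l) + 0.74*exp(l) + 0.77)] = (3.108 - 32.76*exp(l))*exp(l)/(-3.9*exp(2*l) + 0.74*exp(l) + 0.77)^2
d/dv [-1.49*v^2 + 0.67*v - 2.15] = 0.67 - 2.98*v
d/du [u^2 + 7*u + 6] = 2*u + 7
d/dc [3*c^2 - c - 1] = 6*c - 1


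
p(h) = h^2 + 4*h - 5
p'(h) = 2*h + 4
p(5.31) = 44.44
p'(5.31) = 14.62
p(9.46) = 122.33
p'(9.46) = 22.92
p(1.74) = 4.99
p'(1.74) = 7.48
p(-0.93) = -7.86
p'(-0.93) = 2.14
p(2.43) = 10.62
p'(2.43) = 8.86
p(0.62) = -2.14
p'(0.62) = 5.24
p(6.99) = 71.82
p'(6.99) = 17.98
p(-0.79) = -7.54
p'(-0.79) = 2.42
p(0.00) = -5.00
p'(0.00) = 4.00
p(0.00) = -5.00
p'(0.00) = 4.00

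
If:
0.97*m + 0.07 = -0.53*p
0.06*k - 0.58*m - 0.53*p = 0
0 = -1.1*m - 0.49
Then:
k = 1.73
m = -0.45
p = 0.68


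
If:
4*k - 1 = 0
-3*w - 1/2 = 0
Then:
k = 1/4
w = -1/6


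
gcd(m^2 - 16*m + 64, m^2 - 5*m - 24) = m - 8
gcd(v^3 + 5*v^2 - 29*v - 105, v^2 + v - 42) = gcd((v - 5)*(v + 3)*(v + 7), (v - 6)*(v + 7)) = v + 7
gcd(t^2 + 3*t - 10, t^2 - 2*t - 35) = t + 5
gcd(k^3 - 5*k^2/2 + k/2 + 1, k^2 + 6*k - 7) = k - 1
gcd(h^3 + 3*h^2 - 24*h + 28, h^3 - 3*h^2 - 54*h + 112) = h^2 + 5*h - 14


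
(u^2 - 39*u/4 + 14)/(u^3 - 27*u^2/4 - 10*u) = (4*u - 7)/(u*(4*u + 5))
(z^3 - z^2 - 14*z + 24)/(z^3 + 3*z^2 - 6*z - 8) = (z - 3)/(z + 1)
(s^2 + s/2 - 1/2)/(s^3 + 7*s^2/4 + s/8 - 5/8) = 4/(4*s + 5)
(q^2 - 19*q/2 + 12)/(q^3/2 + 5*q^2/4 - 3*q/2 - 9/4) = 2*(q - 8)/(q^2 + 4*q + 3)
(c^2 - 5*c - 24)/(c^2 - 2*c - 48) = (c + 3)/(c + 6)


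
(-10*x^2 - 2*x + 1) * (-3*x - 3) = 30*x^3 + 36*x^2 + 3*x - 3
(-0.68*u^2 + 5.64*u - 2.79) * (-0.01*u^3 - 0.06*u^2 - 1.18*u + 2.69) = 0.0068*u^5 - 0.0156*u^4 + 0.4919*u^3 - 8.317*u^2 + 18.4638*u - 7.5051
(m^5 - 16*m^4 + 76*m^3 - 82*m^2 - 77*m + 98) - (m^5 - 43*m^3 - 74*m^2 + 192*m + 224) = -16*m^4 + 119*m^3 - 8*m^2 - 269*m - 126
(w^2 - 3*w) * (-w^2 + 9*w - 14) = -w^4 + 12*w^3 - 41*w^2 + 42*w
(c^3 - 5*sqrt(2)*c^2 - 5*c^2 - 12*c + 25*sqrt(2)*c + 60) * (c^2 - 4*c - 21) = c^5 - 9*c^4 - 5*sqrt(2)*c^4 - 13*c^3 + 45*sqrt(2)*c^3 + 5*sqrt(2)*c^2 + 213*c^2 - 525*sqrt(2)*c + 12*c - 1260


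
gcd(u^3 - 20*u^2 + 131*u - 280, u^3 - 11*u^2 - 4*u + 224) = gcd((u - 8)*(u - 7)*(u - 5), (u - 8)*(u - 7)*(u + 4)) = u^2 - 15*u + 56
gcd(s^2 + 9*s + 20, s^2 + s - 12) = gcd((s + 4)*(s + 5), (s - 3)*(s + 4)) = s + 4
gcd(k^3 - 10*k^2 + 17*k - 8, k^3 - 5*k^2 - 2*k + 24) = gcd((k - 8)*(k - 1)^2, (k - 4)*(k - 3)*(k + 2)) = 1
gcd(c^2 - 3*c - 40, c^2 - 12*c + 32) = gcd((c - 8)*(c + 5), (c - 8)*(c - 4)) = c - 8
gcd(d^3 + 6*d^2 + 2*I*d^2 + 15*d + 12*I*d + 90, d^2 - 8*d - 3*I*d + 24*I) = d - 3*I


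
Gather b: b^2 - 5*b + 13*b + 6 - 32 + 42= b^2 + 8*b + 16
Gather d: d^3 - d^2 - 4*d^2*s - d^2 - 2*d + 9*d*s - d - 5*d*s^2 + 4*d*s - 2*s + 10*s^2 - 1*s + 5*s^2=d^3 + d^2*(-4*s - 2) + d*(-5*s^2 + 13*s - 3) + 15*s^2 - 3*s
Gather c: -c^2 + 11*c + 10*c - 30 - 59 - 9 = -c^2 + 21*c - 98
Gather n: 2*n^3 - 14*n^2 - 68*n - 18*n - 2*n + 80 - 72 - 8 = 2*n^3 - 14*n^2 - 88*n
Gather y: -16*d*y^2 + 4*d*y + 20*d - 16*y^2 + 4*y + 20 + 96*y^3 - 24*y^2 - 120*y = 20*d + 96*y^3 + y^2*(-16*d - 40) + y*(4*d - 116) + 20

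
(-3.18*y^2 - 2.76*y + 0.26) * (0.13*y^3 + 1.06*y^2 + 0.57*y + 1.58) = -0.4134*y^5 - 3.7296*y^4 - 4.7044*y^3 - 6.322*y^2 - 4.2126*y + 0.4108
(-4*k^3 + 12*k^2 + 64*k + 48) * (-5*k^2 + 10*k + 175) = 20*k^5 - 100*k^4 - 900*k^3 + 2500*k^2 + 11680*k + 8400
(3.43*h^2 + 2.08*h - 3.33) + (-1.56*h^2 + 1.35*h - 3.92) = 1.87*h^2 + 3.43*h - 7.25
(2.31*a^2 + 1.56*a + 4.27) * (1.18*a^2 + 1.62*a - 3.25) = 2.7258*a^4 + 5.583*a^3 + 0.0582999999999991*a^2 + 1.8474*a - 13.8775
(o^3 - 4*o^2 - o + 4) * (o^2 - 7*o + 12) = o^5 - 11*o^4 + 39*o^3 - 37*o^2 - 40*o + 48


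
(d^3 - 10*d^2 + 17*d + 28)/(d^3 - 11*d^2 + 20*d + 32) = (d - 7)/(d - 8)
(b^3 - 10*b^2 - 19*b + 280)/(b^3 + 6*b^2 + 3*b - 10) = (b^2 - 15*b + 56)/(b^2 + b - 2)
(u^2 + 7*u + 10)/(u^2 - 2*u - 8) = (u + 5)/(u - 4)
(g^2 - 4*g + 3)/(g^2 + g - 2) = (g - 3)/(g + 2)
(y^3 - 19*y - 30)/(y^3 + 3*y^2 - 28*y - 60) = (y + 3)/(y + 6)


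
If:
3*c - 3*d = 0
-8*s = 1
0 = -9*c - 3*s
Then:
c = 1/24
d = 1/24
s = -1/8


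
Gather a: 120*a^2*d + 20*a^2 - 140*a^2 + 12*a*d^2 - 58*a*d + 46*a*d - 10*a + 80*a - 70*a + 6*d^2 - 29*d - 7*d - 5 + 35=a^2*(120*d - 120) + a*(12*d^2 - 12*d) + 6*d^2 - 36*d + 30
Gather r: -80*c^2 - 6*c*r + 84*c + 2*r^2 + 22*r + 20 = -80*c^2 + 84*c + 2*r^2 + r*(22 - 6*c) + 20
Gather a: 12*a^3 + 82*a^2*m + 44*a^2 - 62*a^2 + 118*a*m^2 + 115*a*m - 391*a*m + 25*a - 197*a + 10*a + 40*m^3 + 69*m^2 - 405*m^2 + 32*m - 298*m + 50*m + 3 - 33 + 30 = 12*a^3 + a^2*(82*m - 18) + a*(118*m^2 - 276*m - 162) + 40*m^3 - 336*m^2 - 216*m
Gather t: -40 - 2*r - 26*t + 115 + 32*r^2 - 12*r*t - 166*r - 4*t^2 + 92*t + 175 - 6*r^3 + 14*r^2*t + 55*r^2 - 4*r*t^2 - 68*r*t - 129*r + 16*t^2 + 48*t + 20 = -6*r^3 + 87*r^2 - 297*r + t^2*(12 - 4*r) + t*(14*r^2 - 80*r + 114) + 270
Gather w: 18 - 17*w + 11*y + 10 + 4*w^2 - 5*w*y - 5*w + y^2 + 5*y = 4*w^2 + w*(-5*y - 22) + y^2 + 16*y + 28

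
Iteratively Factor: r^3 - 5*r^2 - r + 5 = (r + 1)*(r^2 - 6*r + 5) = (r - 1)*(r + 1)*(r - 5)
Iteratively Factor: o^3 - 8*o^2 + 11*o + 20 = (o - 4)*(o^2 - 4*o - 5) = (o - 5)*(o - 4)*(o + 1)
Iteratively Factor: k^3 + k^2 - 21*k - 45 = (k + 3)*(k^2 - 2*k - 15) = (k + 3)^2*(k - 5)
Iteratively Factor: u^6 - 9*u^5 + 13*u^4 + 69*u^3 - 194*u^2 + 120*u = (u - 2)*(u^5 - 7*u^4 - u^3 + 67*u^2 - 60*u) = u*(u - 2)*(u^4 - 7*u^3 - u^2 + 67*u - 60) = u*(u - 2)*(u + 3)*(u^3 - 10*u^2 + 29*u - 20) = u*(u - 4)*(u - 2)*(u + 3)*(u^2 - 6*u + 5) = u*(u - 4)*(u - 2)*(u - 1)*(u + 3)*(u - 5)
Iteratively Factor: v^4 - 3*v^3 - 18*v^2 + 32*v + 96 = (v + 3)*(v^3 - 6*v^2 + 32) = (v + 2)*(v + 3)*(v^2 - 8*v + 16) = (v - 4)*(v + 2)*(v + 3)*(v - 4)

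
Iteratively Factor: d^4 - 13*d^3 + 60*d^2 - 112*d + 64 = (d - 1)*(d^3 - 12*d^2 + 48*d - 64) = (d - 4)*(d - 1)*(d^2 - 8*d + 16) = (d - 4)^2*(d - 1)*(d - 4)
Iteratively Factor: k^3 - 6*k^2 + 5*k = (k - 5)*(k^2 - k) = k*(k - 5)*(k - 1)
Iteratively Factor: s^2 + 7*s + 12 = (s + 3)*(s + 4)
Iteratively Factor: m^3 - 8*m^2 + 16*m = (m)*(m^2 - 8*m + 16) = m*(m - 4)*(m - 4)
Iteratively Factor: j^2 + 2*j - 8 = (j + 4)*(j - 2)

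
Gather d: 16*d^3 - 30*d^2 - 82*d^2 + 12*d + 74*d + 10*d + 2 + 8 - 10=16*d^3 - 112*d^2 + 96*d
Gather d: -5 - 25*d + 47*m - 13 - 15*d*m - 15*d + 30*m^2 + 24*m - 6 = d*(-15*m - 40) + 30*m^2 + 71*m - 24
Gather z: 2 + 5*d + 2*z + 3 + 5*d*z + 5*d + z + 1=10*d + z*(5*d + 3) + 6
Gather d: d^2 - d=d^2 - d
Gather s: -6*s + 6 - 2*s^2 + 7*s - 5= -2*s^2 + s + 1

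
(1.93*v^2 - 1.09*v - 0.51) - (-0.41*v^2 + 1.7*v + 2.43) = 2.34*v^2 - 2.79*v - 2.94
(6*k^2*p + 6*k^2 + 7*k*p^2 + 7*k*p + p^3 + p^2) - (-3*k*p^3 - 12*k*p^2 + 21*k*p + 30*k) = 6*k^2*p + 6*k^2 + 3*k*p^3 + 19*k*p^2 - 14*k*p - 30*k + p^3 + p^2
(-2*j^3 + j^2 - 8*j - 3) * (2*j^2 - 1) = -4*j^5 + 2*j^4 - 14*j^3 - 7*j^2 + 8*j + 3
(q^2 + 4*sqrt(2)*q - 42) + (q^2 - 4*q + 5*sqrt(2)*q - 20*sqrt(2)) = 2*q^2 - 4*q + 9*sqrt(2)*q - 42 - 20*sqrt(2)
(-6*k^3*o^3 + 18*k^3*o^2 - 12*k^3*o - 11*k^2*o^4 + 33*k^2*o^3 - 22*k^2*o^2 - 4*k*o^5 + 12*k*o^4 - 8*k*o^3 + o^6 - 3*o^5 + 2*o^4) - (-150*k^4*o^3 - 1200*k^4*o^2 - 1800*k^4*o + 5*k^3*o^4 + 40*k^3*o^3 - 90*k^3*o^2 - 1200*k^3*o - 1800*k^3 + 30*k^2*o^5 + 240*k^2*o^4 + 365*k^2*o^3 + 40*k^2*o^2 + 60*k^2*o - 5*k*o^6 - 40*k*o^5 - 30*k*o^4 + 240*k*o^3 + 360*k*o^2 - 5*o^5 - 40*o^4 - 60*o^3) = 150*k^4*o^3 + 1200*k^4*o^2 + 1800*k^4*o - 5*k^3*o^4 - 46*k^3*o^3 + 108*k^3*o^2 + 1188*k^3*o + 1800*k^3 - 30*k^2*o^5 - 251*k^2*o^4 - 332*k^2*o^3 - 62*k^2*o^2 - 60*k^2*o + 5*k*o^6 + 36*k*o^5 + 42*k*o^4 - 248*k*o^3 - 360*k*o^2 + o^6 + 2*o^5 + 42*o^4 + 60*o^3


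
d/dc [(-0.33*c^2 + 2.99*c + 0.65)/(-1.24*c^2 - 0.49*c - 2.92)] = (3.8693*c^2 + 3.5392*c - 8.4123)/(1.5376*c^4 + 1.2152*c^3 + 7.4817*c^2 + 2.8616*c + 8.5264)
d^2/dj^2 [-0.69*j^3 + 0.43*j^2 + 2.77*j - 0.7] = 0.86 - 4.14*j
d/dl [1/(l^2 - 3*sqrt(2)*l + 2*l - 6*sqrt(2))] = (-2*l - 2 + 3*sqrt(2))/(l^2 - 3*sqrt(2)*l + 2*l - 6*sqrt(2))^2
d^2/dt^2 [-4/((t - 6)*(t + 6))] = 24*(-t^2 - 12)/(t^6 - 108*t^4 + 3888*t^2 - 46656)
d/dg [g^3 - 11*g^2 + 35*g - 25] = 3*g^2 - 22*g + 35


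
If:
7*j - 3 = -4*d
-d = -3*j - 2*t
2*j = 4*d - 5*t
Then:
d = 33/23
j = -9/23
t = 30/23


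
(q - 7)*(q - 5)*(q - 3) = q^3 - 15*q^2 + 71*q - 105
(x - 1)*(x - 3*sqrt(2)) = x^2 - 3*sqrt(2)*x - x + 3*sqrt(2)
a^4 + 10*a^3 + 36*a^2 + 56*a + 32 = (a + 2)^3*(a + 4)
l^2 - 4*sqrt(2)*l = l*(l - 4*sqrt(2))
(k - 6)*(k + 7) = k^2 + k - 42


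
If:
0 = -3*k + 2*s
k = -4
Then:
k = -4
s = -6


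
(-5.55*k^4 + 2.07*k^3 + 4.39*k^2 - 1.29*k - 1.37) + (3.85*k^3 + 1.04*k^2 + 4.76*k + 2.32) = -5.55*k^4 + 5.92*k^3 + 5.43*k^2 + 3.47*k + 0.95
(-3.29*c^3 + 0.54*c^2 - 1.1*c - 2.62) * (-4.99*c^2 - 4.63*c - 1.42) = 16.4171*c^5 + 12.5381*c^4 + 7.6606*c^3 + 17.4*c^2 + 13.6926*c + 3.7204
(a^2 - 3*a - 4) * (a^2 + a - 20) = a^4 - 2*a^3 - 27*a^2 + 56*a + 80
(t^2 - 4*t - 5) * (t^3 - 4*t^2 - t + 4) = t^5 - 8*t^4 + 10*t^3 + 28*t^2 - 11*t - 20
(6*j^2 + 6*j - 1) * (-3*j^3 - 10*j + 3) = -18*j^5 - 18*j^4 - 57*j^3 - 42*j^2 + 28*j - 3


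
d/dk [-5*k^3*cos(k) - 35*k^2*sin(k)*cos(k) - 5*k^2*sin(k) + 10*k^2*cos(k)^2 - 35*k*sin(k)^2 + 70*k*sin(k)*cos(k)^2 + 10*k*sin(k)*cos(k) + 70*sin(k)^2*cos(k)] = 5*k^3*sin(k) - 10*k^2*sin(2*k) - 20*k^2*cos(k) - 35*k^2*cos(2*k) - 10*k*sin(k) - 70*k*sin(2*k) + 35*k*cos(k)/2 + 20*k*cos(2*k) + 105*k*cos(3*k)/2 + 10*k + 5*sin(2*k) + 70*sin(3*k) + 35*cos(2*k)/2 - 35/2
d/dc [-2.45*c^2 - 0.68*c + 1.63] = -4.9*c - 0.68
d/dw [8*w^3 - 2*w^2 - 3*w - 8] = 24*w^2 - 4*w - 3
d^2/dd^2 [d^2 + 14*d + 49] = 2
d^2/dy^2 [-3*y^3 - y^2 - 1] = -18*y - 2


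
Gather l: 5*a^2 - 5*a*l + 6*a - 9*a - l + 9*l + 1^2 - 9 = 5*a^2 - 3*a + l*(8 - 5*a) - 8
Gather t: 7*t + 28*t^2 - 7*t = 28*t^2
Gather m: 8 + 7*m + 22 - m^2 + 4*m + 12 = -m^2 + 11*m + 42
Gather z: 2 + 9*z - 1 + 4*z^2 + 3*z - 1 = 4*z^2 + 12*z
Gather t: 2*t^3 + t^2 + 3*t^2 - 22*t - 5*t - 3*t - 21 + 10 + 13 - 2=2*t^3 + 4*t^2 - 30*t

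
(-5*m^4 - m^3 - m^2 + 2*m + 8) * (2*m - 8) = -10*m^5 + 38*m^4 + 6*m^3 + 12*m^2 - 64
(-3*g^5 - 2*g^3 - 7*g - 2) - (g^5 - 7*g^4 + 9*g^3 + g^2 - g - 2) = -4*g^5 + 7*g^4 - 11*g^3 - g^2 - 6*g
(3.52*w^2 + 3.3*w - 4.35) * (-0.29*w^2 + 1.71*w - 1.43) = -1.0208*w^4 + 5.0622*w^3 + 1.8709*w^2 - 12.1575*w + 6.2205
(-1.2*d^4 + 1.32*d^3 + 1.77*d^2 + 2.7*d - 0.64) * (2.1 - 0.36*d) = 0.432*d^5 - 2.9952*d^4 + 2.1348*d^3 + 2.745*d^2 + 5.9004*d - 1.344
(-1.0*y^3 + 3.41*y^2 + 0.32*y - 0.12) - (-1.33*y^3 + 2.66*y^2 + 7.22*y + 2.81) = 0.33*y^3 + 0.75*y^2 - 6.9*y - 2.93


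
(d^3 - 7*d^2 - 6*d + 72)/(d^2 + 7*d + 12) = (d^2 - 10*d + 24)/(d + 4)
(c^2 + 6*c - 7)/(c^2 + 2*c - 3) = (c + 7)/(c + 3)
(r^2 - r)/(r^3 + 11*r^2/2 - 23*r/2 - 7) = 2*r*(r - 1)/(2*r^3 + 11*r^2 - 23*r - 14)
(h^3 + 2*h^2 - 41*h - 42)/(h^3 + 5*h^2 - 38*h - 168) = (h + 1)/(h + 4)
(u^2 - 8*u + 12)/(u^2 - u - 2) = (u - 6)/(u + 1)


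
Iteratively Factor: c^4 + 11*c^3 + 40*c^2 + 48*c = (c + 4)*(c^3 + 7*c^2 + 12*c) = (c + 3)*(c + 4)*(c^2 + 4*c) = (c + 3)*(c + 4)^2*(c)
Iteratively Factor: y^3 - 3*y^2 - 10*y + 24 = (y - 2)*(y^2 - y - 12) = (y - 4)*(y - 2)*(y + 3)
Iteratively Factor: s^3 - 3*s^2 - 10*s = (s)*(s^2 - 3*s - 10) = s*(s + 2)*(s - 5)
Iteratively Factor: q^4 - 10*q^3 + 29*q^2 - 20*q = (q - 4)*(q^3 - 6*q^2 + 5*q) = (q - 4)*(q - 1)*(q^2 - 5*q) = q*(q - 4)*(q - 1)*(q - 5)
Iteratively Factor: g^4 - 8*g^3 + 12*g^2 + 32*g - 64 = (g - 4)*(g^3 - 4*g^2 - 4*g + 16) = (g - 4)^2*(g^2 - 4) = (g - 4)^2*(g + 2)*(g - 2)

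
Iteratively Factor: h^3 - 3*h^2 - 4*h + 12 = (h - 2)*(h^2 - h - 6) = (h - 2)*(h + 2)*(h - 3)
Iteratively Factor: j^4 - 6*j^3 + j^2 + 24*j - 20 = (j - 5)*(j^3 - j^2 - 4*j + 4) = (j - 5)*(j - 2)*(j^2 + j - 2) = (j - 5)*(j - 2)*(j + 2)*(j - 1)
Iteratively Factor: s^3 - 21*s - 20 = (s + 1)*(s^2 - s - 20) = (s + 1)*(s + 4)*(s - 5)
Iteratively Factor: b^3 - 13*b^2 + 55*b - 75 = (b - 5)*(b^2 - 8*b + 15) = (b - 5)^2*(b - 3)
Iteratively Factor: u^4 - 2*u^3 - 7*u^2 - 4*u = (u + 1)*(u^3 - 3*u^2 - 4*u) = (u - 4)*(u + 1)*(u^2 + u) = (u - 4)*(u + 1)^2*(u)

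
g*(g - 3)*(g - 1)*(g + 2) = g^4 - 2*g^3 - 5*g^2 + 6*g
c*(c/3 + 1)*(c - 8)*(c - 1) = c^4/3 - 2*c^3 - 19*c^2/3 + 8*c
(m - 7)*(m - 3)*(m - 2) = m^3 - 12*m^2 + 41*m - 42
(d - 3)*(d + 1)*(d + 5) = d^3 + 3*d^2 - 13*d - 15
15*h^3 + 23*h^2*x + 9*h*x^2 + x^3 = (h + x)*(3*h + x)*(5*h + x)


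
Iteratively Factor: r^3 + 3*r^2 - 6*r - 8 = (r + 4)*(r^2 - r - 2) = (r + 1)*(r + 4)*(r - 2)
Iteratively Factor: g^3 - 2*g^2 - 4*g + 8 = (g - 2)*(g^2 - 4) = (g - 2)*(g + 2)*(g - 2)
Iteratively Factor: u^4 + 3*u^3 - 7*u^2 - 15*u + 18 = (u + 3)*(u^3 - 7*u + 6) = (u - 2)*(u + 3)*(u^2 + 2*u - 3) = (u - 2)*(u - 1)*(u + 3)*(u + 3)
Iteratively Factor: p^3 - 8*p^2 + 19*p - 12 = (p - 1)*(p^2 - 7*p + 12) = (p - 3)*(p - 1)*(p - 4)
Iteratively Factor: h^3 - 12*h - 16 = (h + 2)*(h^2 - 2*h - 8) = (h - 4)*(h + 2)*(h + 2)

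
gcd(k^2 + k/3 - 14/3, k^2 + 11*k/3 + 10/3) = 1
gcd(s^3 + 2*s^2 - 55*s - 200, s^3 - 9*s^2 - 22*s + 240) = s^2 - 3*s - 40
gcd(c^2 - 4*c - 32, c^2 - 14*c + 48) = c - 8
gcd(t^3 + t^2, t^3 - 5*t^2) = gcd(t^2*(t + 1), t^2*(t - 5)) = t^2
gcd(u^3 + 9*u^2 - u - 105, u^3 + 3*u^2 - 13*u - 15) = u^2 + 2*u - 15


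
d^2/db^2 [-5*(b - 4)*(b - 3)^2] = 100 - 30*b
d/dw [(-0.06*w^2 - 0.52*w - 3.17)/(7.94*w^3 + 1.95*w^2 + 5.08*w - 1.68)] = (0.4764*w^4 + 8.2576*w^3 + 76.2186*w^2 + 12.5646*w + 16.9772)/(63.0436*w^6 + 30.966*w^5 + 84.4729*w^4 - 6.8664*w^3 + 19.2544*w^2 - 17.0688*w + 2.8224)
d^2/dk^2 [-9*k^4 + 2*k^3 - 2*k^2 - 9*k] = -108*k^2 + 12*k - 4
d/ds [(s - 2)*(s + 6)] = 2*s + 4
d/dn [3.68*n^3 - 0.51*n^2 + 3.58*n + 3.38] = 11.04*n^2 - 1.02*n + 3.58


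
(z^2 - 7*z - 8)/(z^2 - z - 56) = (z + 1)/(z + 7)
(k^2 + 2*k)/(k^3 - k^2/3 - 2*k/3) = 3*(k + 2)/(3*k^2 - k - 2)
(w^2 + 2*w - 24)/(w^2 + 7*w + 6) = (w - 4)/(w + 1)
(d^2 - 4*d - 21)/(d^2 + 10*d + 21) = (d - 7)/(d + 7)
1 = 1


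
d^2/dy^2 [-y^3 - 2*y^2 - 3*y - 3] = -6*y - 4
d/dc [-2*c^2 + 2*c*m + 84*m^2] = -4*c + 2*m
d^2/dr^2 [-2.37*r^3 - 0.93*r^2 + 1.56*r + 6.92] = -14.22*r - 1.86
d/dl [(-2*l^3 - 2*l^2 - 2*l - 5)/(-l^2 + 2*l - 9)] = 2*(l^4 - 4*l^3 + 24*l^2 + 13*l + 14)/(l^4 - 4*l^3 + 22*l^2 - 36*l + 81)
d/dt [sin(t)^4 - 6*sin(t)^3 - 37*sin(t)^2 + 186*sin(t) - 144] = 2*(2*sin(t)^3 - 9*sin(t)^2 - 37*sin(t) + 93)*cos(t)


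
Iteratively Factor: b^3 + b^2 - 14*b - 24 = (b + 2)*(b^2 - b - 12) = (b + 2)*(b + 3)*(b - 4)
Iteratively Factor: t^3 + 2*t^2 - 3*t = (t - 1)*(t^2 + 3*t) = (t - 1)*(t + 3)*(t)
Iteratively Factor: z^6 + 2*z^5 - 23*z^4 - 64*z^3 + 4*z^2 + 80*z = (z + 4)*(z^5 - 2*z^4 - 15*z^3 - 4*z^2 + 20*z) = (z + 2)*(z + 4)*(z^4 - 4*z^3 - 7*z^2 + 10*z) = z*(z + 2)*(z + 4)*(z^3 - 4*z^2 - 7*z + 10) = z*(z + 2)^2*(z + 4)*(z^2 - 6*z + 5) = z*(z - 5)*(z + 2)^2*(z + 4)*(z - 1)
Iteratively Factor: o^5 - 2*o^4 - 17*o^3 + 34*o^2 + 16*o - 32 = (o + 4)*(o^4 - 6*o^3 + 7*o^2 + 6*o - 8) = (o + 1)*(o + 4)*(o^3 - 7*o^2 + 14*o - 8) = (o - 4)*(o + 1)*(o + 4)*(o^2 - 3*o + 2) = (o - 4)*(o - 2)*(o + 1)*(o + 4)*(o - 1)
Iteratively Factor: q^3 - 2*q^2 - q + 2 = (q - 1)*(q^2 - q - 2) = (q - 2)*(q - 1)*(q + 1)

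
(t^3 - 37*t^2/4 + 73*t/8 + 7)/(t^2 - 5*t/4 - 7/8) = t - 8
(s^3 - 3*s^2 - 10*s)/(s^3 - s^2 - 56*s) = (-s^2 + 3*s + 10)/(-s^2 + s + 56)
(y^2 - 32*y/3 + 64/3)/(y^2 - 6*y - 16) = (y - 8/3)/(y + 2)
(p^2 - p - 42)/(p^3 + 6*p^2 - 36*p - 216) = (p - 7)/(p^2 - 36)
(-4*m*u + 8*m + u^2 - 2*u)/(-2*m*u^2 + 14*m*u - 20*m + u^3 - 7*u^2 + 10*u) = (-4*m + u)/(-2*m*u + 10*m + u^2 - 5*u)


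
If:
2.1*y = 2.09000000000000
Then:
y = 1.00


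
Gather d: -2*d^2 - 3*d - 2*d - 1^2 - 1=-2*d^2 - 5*d - 2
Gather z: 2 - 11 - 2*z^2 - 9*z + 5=-2*z^2 - 9*z - 4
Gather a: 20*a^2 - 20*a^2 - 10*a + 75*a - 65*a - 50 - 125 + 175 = 0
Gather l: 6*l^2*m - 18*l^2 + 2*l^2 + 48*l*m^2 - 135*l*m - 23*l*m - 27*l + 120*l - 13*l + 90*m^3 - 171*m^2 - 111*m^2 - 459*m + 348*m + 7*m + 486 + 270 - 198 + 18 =l^2*(6*m - 16) + l*(48*m^2 - 158*m + 80) + 90*m^3 - 282*m^2 - 104*m + 576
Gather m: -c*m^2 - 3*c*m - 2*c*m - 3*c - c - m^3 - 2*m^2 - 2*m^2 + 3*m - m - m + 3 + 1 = -4*c - m^3 + m^2*(-c - 4) + m*(1 - 5*c) + 4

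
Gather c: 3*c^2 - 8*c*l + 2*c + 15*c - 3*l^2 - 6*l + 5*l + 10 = 3*c^2 + c*(17 - 8*l) - 3*l^2 - l + 10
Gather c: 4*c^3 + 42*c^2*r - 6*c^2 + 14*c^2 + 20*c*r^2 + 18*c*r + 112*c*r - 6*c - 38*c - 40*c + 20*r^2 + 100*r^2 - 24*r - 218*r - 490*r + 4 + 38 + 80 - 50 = 4*c^3 + c^2*(42*r + 8) + c*(20*r^2 + 130*r - 84) + 120*r^2 - 732*r + 72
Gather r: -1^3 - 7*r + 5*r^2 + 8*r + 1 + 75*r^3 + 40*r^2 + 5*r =75*r^3 + 45*r^2 + 6*r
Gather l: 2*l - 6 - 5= 2*l - 11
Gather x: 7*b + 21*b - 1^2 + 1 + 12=28*b + 12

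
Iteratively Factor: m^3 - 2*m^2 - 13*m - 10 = (m + 2)*(m^2 - 4*m - 5) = (m - 5)*(m + 2)*(m + 1)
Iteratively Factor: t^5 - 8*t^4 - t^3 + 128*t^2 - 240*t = (t - 3)*(t^4 - 5*t^3 - 16*t^2 + 80*t) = (t - 4)*(t - 3)*(t^3 - t^2 - 20*t) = (t - 5)*(t - 4)*(t - 3)*(t^2 + 4*t) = (t - 5)*(t - 4)*(t - 3)*(t + 4)*(t)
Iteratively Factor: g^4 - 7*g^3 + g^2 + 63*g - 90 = (g - 2)*(g^3 - 5*g^2 - 9*g + 45) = (g - 2)*(g + 3)*(g^2 - 8*g + 15) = (g - 5)*(g - 2)*(g + 3)*(g - 3)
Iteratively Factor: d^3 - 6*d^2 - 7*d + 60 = (d + 3)*(d^2 - 9*d + 20) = (d - 5)*(d + 3)*(d - 4)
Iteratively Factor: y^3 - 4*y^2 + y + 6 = (y - 2)*(y^2 - 2*y - 3) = (y - 2)*(y + 1)*(y - 3)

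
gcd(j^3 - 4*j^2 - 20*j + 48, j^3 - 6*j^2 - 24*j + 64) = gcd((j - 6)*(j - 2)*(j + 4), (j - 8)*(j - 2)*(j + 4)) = j^2 + 2*j - 8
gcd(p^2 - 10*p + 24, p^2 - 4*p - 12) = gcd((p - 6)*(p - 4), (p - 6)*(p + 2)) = p - 6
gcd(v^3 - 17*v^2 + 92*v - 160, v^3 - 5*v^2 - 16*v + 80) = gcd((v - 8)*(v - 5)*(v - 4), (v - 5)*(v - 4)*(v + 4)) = v^2 - 9*v + 20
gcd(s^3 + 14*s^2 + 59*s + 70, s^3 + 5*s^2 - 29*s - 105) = s + 7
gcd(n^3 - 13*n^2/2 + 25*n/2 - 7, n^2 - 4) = n - 2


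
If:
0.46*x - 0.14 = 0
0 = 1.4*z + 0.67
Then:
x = 0.30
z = -0.48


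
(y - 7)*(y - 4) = y^2 - 11*y + 28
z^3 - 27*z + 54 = (z - 3)^2*(z + 6)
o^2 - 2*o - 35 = (o - 7)*(o + 5)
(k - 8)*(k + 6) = k^2 - 2*k - 48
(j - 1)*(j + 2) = j^2 + j - 2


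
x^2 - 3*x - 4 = (x - 4)*(x + 1)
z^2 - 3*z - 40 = (z - 8)*(z + 5)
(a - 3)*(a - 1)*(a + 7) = a^3 + 3*a^2 - 25*a + 21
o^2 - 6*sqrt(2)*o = o*(o - 6*sqrt(2))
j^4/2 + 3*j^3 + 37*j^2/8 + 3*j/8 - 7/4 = (j/2 + 1)*(j - 1/2)*(j + 1)*(j + 7/2)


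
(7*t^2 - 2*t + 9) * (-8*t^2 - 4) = -56*t^4 + 16*t^3 - 100*t^2 + 8*t - 36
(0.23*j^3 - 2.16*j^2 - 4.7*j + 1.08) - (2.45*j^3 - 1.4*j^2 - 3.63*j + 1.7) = -2.22*j^3 - 0.76*j^2 - 1.07*j - 0.62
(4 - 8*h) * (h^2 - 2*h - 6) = -8*h^3 + 20*h^2 + 40*h - 24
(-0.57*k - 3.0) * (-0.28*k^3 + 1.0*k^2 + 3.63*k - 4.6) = 0.1596*k^4 + 0.27*k^3 - 5.0691*k^2 - 8.268*k + 13.8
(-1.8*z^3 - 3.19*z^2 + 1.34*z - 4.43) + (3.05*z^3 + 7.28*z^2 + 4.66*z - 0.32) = 1.25*z^3 + 4.09*z^2 + 6.0*z - 4.75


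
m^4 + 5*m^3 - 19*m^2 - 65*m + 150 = (m - 3)*(m - 2)*(m + 5)^2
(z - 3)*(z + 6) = z^2 + 3*z - 18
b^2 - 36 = (b - 6)*(b + 6)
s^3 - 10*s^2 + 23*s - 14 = (s - 7)*(s - 2)*(s - 1)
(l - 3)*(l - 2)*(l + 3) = l^3 - 2*l^2 - 9*l + 18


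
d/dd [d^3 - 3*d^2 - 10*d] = 3*d^2 - 6*d - 10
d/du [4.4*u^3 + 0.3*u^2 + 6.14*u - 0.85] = 13.2*u^2 + 0.6*u + 6.14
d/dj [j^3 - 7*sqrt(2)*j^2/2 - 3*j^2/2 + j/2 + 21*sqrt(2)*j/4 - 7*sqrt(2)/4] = 3*j^2 - 7*sqrt(2)*j - 3*j + 1/2 + 21*sqrt(2)/4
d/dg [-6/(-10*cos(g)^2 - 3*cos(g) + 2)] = 6*(20*cos(g) + 3)*sin(g)/(10*cos(g)^2 + 3*cos(g) - 2)^2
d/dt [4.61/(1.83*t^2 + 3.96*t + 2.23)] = (-16.8726*t - 18.2556)/(1.83*t^2 + 3.96*t + 2.23)^2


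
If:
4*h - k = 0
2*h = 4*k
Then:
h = 0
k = 0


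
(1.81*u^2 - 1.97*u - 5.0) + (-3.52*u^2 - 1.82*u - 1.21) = -1.71*u^2 - 3.79*u - 6.21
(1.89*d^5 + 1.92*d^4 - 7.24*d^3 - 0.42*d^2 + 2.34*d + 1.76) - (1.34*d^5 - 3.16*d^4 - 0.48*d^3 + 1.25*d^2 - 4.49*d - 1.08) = 0.55*d^5 + 5.08*d^4 - 6.76*d^3 - 1.67*d^2 + 6.83*d + 2.84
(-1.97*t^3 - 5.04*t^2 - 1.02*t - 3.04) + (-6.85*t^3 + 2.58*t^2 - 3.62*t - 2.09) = -8.82*t^3 - 2.46*t^2 - 4.64*t - 5.13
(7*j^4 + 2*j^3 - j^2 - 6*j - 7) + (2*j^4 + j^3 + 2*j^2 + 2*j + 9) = 9*j^4 + 3*j^3 + j^2 - 4*j + 2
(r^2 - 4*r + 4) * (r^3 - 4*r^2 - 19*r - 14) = r^5 - 8*r^4 + r^3 + 46*r^2 - 20*r - 56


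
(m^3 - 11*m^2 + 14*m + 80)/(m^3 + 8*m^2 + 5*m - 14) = (m^2 - 13*m + 40)/(m^2 + 6*m - 7)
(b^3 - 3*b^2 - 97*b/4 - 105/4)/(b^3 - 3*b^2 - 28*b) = (b^2 + 4*b + 15/4)/(b*(b + 4))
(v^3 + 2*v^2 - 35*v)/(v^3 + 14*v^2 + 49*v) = (v - 5)/(v + 7)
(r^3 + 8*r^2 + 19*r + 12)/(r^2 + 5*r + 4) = r + 3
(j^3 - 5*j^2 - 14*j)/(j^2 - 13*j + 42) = j*(j + 2)/(j - 6)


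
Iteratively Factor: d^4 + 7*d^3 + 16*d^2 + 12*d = (d + 2)*(d^3 + 5*d^2 + 6*d) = (d + 2)^2*(d^2 + 3*d) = d*(d + 2)^2*(d + 3)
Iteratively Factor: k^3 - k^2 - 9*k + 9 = (k + 3)*(k^2 - 4*k + 3) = (k - 1)*(k + 3)*(k - 3)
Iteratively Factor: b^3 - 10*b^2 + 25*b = (b - 5)*(b^2 - 5*b) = (b - 5)^2*(b)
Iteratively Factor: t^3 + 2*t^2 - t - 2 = (t - 1)*(t^2 + 3*t + 2) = (t - 1)*(t + 1)*(t + 2)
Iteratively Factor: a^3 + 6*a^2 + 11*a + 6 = (a + 2)*(a^2 + 4*a + 3) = (a + 2)*(a + 3)*(a + 1)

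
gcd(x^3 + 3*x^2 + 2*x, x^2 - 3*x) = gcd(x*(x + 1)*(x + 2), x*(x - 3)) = x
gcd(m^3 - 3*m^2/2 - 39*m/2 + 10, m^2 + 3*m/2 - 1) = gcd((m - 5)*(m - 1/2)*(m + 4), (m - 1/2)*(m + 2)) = m - 1/2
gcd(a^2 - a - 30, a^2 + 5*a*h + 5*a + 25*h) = a + 5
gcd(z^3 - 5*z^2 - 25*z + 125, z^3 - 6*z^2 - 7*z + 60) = z - 5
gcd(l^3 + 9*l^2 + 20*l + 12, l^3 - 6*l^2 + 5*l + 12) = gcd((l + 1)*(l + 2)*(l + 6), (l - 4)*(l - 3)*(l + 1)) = l + 1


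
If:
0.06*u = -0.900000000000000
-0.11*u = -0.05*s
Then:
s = -33.00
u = -15.00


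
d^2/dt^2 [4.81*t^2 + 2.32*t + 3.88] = 9.62000000000000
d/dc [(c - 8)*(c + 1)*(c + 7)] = 3*c^2 - 57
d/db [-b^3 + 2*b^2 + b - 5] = -3*b^2 + 4*b + 1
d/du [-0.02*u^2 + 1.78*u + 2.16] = 1.78 - 0.04*u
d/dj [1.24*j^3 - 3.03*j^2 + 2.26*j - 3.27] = 3.72*j^2 - 6.06*j + 2.26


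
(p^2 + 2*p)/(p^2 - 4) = p/(p - 2)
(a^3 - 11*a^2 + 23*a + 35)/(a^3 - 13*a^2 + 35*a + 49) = (a - 5)/(a - 7)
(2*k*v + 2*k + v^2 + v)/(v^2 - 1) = (2*k + v)/(v - 1)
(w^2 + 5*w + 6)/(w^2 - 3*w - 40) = (w^2 + 5*w + 6)/(w^2 - 3*w - 40)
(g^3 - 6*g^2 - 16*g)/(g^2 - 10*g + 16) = g*(g + 2)/(g - 2)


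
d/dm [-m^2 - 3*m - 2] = -2*m - 3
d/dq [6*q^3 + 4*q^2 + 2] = 2*q*(9*q + 4)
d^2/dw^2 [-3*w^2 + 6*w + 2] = -6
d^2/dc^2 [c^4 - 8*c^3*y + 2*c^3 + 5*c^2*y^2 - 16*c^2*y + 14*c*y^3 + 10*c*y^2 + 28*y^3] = 12*c^2 - 48*c*y + 12*c + 10*y^2 - 32*y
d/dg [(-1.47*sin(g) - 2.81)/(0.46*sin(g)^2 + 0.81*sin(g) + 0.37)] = (0.6762*sin(g)^2 + 2.5852*sin(g) + 1.7322)*cos(g)/(0.2116*sin(g)^4 + 0.7452*sin(g)^3 + 0.9965*sin(g)^2 + 0.5994*sin(g) + 0.1369)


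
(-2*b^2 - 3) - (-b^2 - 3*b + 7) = -b^2 + 3*b - 10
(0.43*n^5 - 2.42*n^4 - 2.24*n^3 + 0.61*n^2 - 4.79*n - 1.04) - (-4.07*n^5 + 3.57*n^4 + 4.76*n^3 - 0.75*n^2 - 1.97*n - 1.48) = 4.5*n^5 - 5.99*n^4 - 7.0*n^3 + 1.36*n^2 - 2.82*n + 0.44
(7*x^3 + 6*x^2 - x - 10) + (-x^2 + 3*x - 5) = 7*x^3 + 5*x^2 + 2*x - 15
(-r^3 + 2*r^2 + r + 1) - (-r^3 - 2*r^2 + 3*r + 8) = 4*r^2 - 2*r - 7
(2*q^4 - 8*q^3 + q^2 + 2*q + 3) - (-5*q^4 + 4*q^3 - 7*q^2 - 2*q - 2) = 7*q^4 - 12*q^3 + 8*q^2 + 4*q + 5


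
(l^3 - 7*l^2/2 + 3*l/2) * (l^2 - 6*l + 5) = l^5 - 19*l^4/2 + 55*l^3/2 - 53*l^2/2 + 15*l/2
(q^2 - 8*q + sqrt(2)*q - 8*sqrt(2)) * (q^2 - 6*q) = q^4 - 14*q^3 + sqrt(2)*q^3 - 14*sqrt(2)*q^2 + 48*q^2 + 48*sqrt(2)*q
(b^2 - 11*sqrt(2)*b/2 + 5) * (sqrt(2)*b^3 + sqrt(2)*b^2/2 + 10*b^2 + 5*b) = sqrt(2)*b^5 - b^4 + sqrt(2)*b^4/2 - 50*sqrt(2)*b^3 - b^3/2 - 25*sqrt(2)*b^2 + 50*b^2 + 25*b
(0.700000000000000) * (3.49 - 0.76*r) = 2.443 - 0.532*r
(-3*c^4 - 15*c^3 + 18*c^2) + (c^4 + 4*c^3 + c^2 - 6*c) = -2*c^4 - 11*c^3 + 19*c^2 - 6*c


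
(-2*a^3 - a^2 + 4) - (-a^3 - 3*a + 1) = -a^3 - a^2 + 3*a + 3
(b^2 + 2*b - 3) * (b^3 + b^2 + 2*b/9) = b^5 + 3*b^4 - 7*b^3/9 - 23*b^2/9 - 2*b/3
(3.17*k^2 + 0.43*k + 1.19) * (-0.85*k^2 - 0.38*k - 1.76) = -2.6945*k^4 - 1.5701*k^3 - 6.7541*k^2 - 1.209*k - 2.0944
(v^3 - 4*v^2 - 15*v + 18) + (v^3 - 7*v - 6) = 2*v^3 - 4*v^2 - 22*v + 12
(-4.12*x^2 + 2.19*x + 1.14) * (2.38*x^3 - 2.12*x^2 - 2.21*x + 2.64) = -9.8056*x^5 + 13.9466*x^4 + 7.1756*x^3 - 18.1335*x^2 + 3.2622*x + 3.0096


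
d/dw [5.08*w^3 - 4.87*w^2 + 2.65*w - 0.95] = 15.24*w^2 - 9.74*w + 2.65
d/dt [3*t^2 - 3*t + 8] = 6*t - 3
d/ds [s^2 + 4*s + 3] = 2*s + 4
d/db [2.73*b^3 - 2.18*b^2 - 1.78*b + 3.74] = 8.19*b^2 - 4.36*b - 1.78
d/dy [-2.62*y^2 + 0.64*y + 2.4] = 0.64 - 5.24*y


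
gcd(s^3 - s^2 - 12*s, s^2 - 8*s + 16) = s - 4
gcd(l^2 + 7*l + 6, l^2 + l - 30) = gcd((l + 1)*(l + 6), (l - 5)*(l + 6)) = l + 6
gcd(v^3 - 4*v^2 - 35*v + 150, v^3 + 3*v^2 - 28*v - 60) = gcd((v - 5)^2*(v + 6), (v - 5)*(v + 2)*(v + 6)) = v^2 + v - 30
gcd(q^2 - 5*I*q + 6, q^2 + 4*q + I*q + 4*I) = q + I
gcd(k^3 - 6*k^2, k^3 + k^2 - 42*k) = k^2 - 6*k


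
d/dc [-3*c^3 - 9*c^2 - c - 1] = -9*c^2 - 18*c - 1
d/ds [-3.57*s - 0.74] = -3.57000000000000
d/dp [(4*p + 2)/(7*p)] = -2/(7*p^2)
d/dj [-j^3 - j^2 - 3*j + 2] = -3*j^2 - 2*j - 3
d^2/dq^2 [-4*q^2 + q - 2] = -8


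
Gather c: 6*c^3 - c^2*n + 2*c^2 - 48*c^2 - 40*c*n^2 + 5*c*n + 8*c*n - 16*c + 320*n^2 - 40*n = 6*c^3 + c^2*(-n - 46) + c*(-40*n^2 + 13*n - 16) + 320*n^2 - 40*n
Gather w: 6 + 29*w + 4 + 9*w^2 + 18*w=9*w^2 + 47*w + 10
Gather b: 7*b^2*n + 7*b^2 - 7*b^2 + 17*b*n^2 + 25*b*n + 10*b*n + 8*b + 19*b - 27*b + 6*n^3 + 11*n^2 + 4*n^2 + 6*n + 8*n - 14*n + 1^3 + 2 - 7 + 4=7*b^2*n + b*(17*n^2 + 35*n) + 6*n^3 + 15*n^2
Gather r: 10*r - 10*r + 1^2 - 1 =0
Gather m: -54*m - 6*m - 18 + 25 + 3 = 10 - 60*m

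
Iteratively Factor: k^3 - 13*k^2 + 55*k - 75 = (k - 5)*(k^2 - 8*k + 15) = (k - 5)^2*(k - 3)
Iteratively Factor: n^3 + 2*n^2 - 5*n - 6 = (n - 2)*(n^2 + 4*n + 3) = (n - 2)*(n + 1)*(n + 3)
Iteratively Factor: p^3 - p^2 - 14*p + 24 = (p - 2)*(p^2 + p - 12) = (p - 2)*(p + 4)*(p - 3)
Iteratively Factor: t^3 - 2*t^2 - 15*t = (t + 3)*(t^2 - 5*t) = t*(t + 3)*(t - 5)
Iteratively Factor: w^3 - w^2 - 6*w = (w + 2)*(w^2 - 3*w) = w*(w + 2)*(w - 3)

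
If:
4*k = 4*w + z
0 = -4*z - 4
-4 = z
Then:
No Solution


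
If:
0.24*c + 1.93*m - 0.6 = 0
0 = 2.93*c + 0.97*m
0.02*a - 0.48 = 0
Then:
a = 24.00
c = -0.11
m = 0.32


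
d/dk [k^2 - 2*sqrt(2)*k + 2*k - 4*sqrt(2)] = 2*k - 2*sqrt(2) + 2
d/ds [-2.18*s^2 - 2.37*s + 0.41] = -4.36*s - 2.37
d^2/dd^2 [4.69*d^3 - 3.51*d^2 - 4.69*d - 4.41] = 28.14*d - 7.02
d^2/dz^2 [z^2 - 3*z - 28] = 2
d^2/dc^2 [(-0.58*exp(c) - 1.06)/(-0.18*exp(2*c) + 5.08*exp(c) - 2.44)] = (0.018792*exp(4*c) + 0.667727999999999*exp(3*c) - 4.436208*exp(2*c) + 32.681792*exp(c) + 16.592)*exp(c)/(0.005832*exp(6*c) - 0.493776*exp(5*c) + 14.172624*exp(4*c) - 144.483328*exp(3*c) + 192.117792*exp(2*c) - 90.732864*exp(c) + 14.526784)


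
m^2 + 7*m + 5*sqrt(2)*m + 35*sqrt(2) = (m + 7)*(m + 5*sqrt(2))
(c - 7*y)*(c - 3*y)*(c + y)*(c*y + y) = c^4*y - 9*c^3*y^2 + c^3*y + 11*c^2*y^3 - 9*c^2*y^2 + 21*c*y^4 + 11*c*y^3 + 21*y^4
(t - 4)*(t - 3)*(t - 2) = t^3 - 9*t^2 + 26*t - 24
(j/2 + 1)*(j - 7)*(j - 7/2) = j^3/2 - 17*j^2/4 + 7*j/4 + 49/2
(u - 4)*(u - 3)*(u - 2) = u^3 - 9*u^2 + 26*u - 24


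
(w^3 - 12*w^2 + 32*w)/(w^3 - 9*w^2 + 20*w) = (w - 8)/(w - 5)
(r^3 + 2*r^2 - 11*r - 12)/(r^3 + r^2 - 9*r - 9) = (r + 4)/(r + 3)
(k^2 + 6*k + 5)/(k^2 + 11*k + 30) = (k + 1)/(k + 6)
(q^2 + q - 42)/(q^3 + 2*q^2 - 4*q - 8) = (q^2 + q - 42)/(q^3 + 2*q^2 - 4*q - 8)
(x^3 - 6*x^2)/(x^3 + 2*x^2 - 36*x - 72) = x^2/(x^2 + 8*x + 12)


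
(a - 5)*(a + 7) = a^2 + 2*a - 35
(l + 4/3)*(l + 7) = l^2 + 25*l/3 + 28/3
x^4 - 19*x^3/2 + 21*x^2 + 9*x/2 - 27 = (x - 6)*(x - 3)*(x - 3/2)*(x + 1)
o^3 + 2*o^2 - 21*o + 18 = (o - 3)*(o - 1)*(o + 6)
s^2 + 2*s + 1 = (s + 1)^2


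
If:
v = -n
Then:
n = -v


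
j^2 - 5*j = j*(j - 5)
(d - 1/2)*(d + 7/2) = d^2 + 3*d - 7/4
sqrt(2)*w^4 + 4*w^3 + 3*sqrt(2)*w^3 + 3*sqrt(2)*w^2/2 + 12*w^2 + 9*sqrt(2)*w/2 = w*(w + 3)*(w + 3*sqrt(2)/2)*(sqrt(2)*w + 1)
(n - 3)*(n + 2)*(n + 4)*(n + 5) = n^4 + 8*n^3 + 5*n^2 - 74*n - 120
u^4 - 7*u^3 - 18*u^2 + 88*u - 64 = (u - 8)*(u - 2)*(u - 1)*(u + 4)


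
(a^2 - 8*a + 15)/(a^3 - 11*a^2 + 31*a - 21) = (a - 5)/(a^2 - 8*a + 7)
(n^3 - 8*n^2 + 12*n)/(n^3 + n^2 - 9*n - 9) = n*(n^2 - 8*n + 12)/(n^3 + n^2 - 9*n - 9)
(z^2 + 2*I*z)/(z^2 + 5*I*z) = (z + 2*I)/(z + 5*I)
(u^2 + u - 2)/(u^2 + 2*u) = (u - 1)/u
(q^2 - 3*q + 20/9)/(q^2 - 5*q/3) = (q - 4/3)/q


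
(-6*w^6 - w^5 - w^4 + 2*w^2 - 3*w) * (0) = 0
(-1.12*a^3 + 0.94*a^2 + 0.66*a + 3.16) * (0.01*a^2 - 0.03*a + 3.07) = -0.0112*a^5 + 0.043*a^4 - 3.46*a^3 + 2.8976*a^2 + 1.9314*a + 9.7012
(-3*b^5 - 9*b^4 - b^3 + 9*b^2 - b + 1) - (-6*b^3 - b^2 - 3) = -3*b^5 - 9*b^4 + 5*b^3 + 10*b^2 - b + 4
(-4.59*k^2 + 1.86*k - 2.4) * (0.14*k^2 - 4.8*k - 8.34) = -0.6426*k^4 + 22.2924*k^3 + 29.0166*k^2 - 3.9924*k + 20.016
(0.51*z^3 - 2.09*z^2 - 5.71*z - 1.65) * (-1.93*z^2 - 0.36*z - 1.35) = -0.9843*z^5 + 3.8501*z^4 + 11.0842*z^3 + 8.0616*z^2 + 8.3025*z + 2.2275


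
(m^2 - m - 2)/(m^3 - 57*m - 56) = (m - 2)/(m^2 - m - 56)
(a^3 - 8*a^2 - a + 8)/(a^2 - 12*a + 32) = (a^2 - 1)/(a - 4)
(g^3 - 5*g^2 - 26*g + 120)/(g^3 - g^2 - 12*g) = (g^2 - g - 30)/(g*(g + 3))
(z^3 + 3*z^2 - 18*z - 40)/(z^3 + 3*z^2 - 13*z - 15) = (z^2 - 2*z - 8)/(z^2 - 2*z - 3)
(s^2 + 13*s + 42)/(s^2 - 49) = (s + 6)/(s - 7)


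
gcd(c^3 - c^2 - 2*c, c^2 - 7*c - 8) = c + 1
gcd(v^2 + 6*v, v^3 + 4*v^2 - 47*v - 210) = v + 6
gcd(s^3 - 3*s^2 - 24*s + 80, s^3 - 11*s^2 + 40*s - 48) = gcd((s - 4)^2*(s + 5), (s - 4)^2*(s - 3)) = s^2 - 8*s + 16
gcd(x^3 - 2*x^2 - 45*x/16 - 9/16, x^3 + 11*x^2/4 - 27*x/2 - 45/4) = x^2 - 9*x/4 - 9/4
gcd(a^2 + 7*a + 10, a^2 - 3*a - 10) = a + 2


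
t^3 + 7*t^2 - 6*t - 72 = (t - 3)*(t + 4)*(t + 6)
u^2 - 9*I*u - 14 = (u - 7*I)*(u - 2*I)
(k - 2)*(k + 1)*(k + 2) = k^3 + k^2 - 4*k - 4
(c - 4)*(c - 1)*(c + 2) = c^3 - 3*c^2 - 6*c + 8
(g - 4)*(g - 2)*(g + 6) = g^3 - 28*g + 48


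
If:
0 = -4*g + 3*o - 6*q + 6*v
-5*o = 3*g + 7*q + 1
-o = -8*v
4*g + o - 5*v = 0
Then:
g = 3/305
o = -32/305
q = -22/305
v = -4/305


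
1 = 1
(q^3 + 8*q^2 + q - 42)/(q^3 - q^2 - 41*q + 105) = (q^2 + q - 6)/(q^2 - 8*q + 15)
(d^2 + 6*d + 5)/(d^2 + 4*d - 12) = (d^2 + 6*d + 5)/(d^2 + 4*d - 12)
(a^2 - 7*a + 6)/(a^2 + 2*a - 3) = (a - 6)/(a + 3)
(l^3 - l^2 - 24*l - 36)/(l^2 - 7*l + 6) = (l^2 + 5*l + 6)/(l - 1)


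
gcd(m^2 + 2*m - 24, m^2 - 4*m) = m - 4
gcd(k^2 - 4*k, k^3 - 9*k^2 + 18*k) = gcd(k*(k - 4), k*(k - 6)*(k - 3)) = k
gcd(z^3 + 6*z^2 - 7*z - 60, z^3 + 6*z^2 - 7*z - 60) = z^3 + 6*z^2 - 7*z - 60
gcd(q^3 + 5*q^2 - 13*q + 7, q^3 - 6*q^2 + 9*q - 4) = q^2 - 2*q + 1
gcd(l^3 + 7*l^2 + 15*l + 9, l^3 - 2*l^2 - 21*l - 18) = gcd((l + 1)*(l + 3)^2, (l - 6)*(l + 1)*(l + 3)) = l^2 + 4*l + 3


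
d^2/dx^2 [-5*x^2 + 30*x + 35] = -10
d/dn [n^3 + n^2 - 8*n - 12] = 3*n^2 + 2*n - 8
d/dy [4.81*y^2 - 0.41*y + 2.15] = 9.62*y - 0.41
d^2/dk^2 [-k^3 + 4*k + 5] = -6*k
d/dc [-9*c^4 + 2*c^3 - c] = -36*c^3 + 6*c^2 - 1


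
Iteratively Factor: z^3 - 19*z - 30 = (z + 2)*(z^2 - 2*z - 15) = (z + 2)*(z + 3)*(z - 5)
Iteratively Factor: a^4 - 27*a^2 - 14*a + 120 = (a + 3)*(a^3 - 3*a^2 - 18*a + 40) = (a + 3)*(a + 4)*(a^2 - 7*a + 10) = (a - 2)*(a + 3)*(a + 4)*(a - 5)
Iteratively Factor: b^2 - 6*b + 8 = (b - 4)*(b - 2)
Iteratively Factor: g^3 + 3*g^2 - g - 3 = (g + 1)*(g^2 + 2*g - 3) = (g + 1)*(g + 3)*(g - 1)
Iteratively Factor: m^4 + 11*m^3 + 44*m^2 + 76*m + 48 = (m + 4)*(m^3 + 7*m^2 + 16*m + 12) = (m + 2)*(m + 4)*(m^2 + 5*m + 6) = (m + 2)*(m + 3)*(m + 4)*(m + 2)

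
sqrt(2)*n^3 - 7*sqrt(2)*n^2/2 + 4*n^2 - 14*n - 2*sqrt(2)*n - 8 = (n - 4)*(n + 2*sqrt(2))*(sqrt(2)*n + sqrt(2)/2)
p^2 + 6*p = p*(p + 6)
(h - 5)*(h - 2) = h^2 - 7*h + 10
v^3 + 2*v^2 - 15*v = v*(v - 3)*(v + 5)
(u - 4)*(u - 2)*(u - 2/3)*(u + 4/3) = u^4 - 16*u^3/3 + 28*u^2/9 + 32*u/3 - 64/9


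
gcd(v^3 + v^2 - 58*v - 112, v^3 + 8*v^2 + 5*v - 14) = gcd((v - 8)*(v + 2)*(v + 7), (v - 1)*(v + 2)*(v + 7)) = v^2 + 9*v + 14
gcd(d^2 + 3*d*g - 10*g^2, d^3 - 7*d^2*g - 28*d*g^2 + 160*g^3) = d + 5*g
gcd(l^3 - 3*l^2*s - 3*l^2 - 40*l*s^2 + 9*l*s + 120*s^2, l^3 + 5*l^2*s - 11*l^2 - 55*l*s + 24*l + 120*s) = l^2 + 5*l*s - 3*l - 15*s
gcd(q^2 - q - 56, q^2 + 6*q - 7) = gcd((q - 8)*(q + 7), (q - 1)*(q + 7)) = q + 7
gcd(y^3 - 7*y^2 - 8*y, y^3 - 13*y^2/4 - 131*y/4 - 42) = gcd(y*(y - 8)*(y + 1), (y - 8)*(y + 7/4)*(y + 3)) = y - 8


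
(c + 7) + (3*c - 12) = 4*c - 5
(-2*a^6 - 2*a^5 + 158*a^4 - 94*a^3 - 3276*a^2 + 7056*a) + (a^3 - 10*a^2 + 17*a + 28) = -2*a^6 - 2*a^5 + 158*a^4 - 93*a^3 - 3286*a^2 + 7073*a + 28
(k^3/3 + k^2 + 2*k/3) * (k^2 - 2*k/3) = k^5/3 + 7*k^4/9 - 4*k^2/9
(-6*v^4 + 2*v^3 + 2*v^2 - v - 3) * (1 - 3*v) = 18*v^5 - 12*v^4 - 4*v^3 + 5*v^2 + 8*v - 3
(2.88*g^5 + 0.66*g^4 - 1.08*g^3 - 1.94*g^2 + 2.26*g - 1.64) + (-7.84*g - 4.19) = 2.88*g^5 + 0.66*g^4 - 1.08*g^3 - 1.94*g^2 - 5.58*g - 5.83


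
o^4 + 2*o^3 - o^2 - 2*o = o*(o - 1)*(o + 1)*(o + 2)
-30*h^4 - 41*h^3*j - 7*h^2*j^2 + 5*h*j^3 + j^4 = (-3*h + j)*(h + j)*(2*h + j)*(5*h + j)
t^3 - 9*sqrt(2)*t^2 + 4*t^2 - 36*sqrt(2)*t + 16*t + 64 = (t + 4)*(t - 8*sqrt(2))*(t - sqrt(2))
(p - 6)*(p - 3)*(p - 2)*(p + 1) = p^4 - 10*p^3 + 25*p^2 - 36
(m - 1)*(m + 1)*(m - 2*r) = m^3 - 2*m^2*r - m + 2*r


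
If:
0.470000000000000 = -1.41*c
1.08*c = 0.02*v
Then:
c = -0.33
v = -18.00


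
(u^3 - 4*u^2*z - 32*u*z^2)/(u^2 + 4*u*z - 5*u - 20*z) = u*(u - 8*z)/(u - 5)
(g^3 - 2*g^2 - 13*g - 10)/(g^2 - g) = (g^3 - 2*g^2 - 13*g - 10)/(g*(g - 1))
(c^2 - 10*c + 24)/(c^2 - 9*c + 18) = (c - 4)/(c - 3)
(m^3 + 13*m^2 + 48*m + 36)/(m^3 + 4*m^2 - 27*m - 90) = (m^2 + 7*m + 6)/(m^2 - 2*m - 15)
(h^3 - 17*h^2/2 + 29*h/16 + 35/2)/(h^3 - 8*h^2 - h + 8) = (h^2 - h/2 - 35/16)/(h^2 - 1)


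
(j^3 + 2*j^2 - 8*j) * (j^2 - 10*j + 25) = j^5 - 8*j^4 - 3*j^3 + 130*j^2 - 200*j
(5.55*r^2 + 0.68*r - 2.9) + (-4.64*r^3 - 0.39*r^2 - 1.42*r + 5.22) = -4.64*r^3 + 5.16*r^2 - 0.74*r + 2.32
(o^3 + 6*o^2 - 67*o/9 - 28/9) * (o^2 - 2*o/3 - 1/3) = o^5 + 16*o^4/3 - 106*o^3/9 - 4*o^2/27 + 41*o/9 + 28/27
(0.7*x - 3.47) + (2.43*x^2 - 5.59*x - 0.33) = 2.43*x^2 - 4.89*x - 3.8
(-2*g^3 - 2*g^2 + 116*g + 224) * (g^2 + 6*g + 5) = -2*g^5 - 14*g^4 + 94*g^3 + 910*g^2 + 1924*g + 1120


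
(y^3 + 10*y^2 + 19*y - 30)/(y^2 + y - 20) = (y^2 + 5*y - 6)/(y - 4)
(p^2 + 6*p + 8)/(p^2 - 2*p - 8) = (p + 4)/(p - 4)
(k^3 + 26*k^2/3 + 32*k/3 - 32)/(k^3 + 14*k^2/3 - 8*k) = (k + 4)/k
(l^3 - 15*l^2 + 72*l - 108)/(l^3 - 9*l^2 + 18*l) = (l - 6)/l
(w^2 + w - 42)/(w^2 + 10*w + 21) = (w - 6)/(w + 3)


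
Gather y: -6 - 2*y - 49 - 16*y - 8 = -18*y - 63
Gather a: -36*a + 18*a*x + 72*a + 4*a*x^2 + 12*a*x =a*(4*x^2 + 30*x + 36)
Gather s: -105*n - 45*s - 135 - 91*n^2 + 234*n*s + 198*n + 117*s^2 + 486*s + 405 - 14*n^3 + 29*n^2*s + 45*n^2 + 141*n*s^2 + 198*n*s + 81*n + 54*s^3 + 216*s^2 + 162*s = -14*n^3 - 46*n^2 + 174*n + 54*s^3 + s^2*(141*n + 333) + s*(29*n^2 + 432*n + 603) + 270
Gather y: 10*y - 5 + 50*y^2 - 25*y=50*y^2 - 15*y - 5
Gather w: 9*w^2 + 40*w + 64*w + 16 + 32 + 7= 9*w^2 + 104*w + 55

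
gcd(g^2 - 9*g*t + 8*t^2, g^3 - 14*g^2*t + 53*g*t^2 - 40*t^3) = g^2 - 9*g*t + 8*t^2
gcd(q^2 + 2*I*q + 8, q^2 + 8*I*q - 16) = q + 4*I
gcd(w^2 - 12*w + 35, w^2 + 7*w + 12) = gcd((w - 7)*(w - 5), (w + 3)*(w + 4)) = 1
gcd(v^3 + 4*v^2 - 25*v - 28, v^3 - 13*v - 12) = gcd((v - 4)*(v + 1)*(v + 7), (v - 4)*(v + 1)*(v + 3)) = v^2 - 3*v - 4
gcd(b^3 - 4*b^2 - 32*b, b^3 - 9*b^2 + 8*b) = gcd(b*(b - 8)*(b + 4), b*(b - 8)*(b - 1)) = b^2 - 8*b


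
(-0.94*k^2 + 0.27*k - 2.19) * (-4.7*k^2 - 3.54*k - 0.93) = 4.418*k^4 + 2.0586*k^3 + 10.2114*k^2 + 7.5015*k + 2.0367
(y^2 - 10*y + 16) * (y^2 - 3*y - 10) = y^4 - 13*y^3 + 36*y^2 + 52*y - 160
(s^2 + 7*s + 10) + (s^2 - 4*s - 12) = 2*s^2 + 3*s - 2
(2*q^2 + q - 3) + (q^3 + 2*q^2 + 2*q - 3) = q^3 + 4*q^2 + 3*q - 6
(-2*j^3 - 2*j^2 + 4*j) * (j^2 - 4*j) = -2*j^5 + 6*j^4 + 12*j^3 - 16*j^2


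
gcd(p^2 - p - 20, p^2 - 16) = p + 4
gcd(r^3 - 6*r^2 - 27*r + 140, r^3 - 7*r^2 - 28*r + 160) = r^2 + r - 20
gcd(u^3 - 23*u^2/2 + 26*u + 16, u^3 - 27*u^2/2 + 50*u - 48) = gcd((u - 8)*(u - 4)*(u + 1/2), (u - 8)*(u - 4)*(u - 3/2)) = u^2 - 12*u + 32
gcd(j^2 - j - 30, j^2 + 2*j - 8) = 1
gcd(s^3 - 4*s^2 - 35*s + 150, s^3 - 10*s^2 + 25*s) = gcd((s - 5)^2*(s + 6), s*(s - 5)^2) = s^2 - 10*s + 25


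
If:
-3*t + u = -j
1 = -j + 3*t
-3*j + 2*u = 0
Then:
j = 2/3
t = 5/9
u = 1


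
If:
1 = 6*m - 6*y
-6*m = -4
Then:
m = 2/3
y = 1/2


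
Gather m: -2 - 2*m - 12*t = -2*m - 12*t - 2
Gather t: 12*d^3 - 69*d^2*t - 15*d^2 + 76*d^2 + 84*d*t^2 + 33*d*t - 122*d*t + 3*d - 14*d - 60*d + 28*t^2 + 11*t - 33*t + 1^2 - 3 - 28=12*d^3 + 61*d^2 - 71*d + t^2*(84*d + 28) + t*(-69*d^2 - 89*d - 22) - 30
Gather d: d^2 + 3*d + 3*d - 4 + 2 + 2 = d^2 + 6*d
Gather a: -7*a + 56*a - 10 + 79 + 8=49*a + 77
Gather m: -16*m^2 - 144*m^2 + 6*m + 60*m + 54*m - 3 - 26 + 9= -160*m^2 + 120*m - 20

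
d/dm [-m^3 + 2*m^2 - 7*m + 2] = -3*m^2 + 4*m - 7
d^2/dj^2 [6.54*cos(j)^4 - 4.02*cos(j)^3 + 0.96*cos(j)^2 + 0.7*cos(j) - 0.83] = -104.64*cos(j)^4 + 36.18*cos(j)^3 + 74.64*cos(j)^2 - 24.82*cos(j) + 1.92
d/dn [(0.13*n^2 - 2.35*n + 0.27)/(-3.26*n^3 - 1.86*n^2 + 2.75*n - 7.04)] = (0.4238*n^4 - 15.322*n^3 - 1.3729*n^2 - 0.825999999999999*n + 15.8015)/(10.6276*n^6 + 12.1272*n^5 - 14.4704*n^4 + 35.6708*n^3 + 33.7513*n^2 - 38.72*n + 49.5616)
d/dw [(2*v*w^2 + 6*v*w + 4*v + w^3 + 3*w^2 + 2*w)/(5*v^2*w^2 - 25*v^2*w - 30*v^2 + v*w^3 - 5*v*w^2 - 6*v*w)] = (-80*v^2 + 3*v*w^2 - 68*v*w - 36*v - 8*w^2)/(v*(25*v^2*w^2 - 300*v^2*w + 900*v^2 + 10*v*w^3 - 120*v*w^2 + 360*v*w + w^4 - 12*w^3 + 36*w^2))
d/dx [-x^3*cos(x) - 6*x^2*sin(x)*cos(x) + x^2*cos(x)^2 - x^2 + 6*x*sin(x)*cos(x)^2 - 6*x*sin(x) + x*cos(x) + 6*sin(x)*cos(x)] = x^3*sin(x) - x^2*sin(2*x) - 3*x^2*cos(x) - 6*x^2*cos(2*x) - x*sin(x) - 6*x*sin(2*x) - 9*x*cos(x)/2 + x*cos(2*x) + 9*x*cos(3*x)/2 - x - 9*sin(x)/2 + 3*sin(3*x)/2 + cos(x) + 6*cos(2*x)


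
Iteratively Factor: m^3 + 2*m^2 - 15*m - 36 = (m + 3)*(m^2 - m - 12) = (m + 3)^2*(m - 4)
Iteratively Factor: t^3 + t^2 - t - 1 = (t + 1)*(t^2 - 1) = (t + 1)^2*(t - 1)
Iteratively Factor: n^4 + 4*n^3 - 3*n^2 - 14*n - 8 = (n + 1)*(n^3 + 3*n^2 - 6*n - 8) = (n + 1)^2*(n^2 + 2*n - 8) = (n + 1)^2*(n + 4)*(n - 2)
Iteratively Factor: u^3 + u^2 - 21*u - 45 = (u + 3)*(u^2 - 2*u - 15) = (u - 5)*(u + 3)*(u + 3)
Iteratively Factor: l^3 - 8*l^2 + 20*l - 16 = (l - 2)*(l^2 - 6*l + 8) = (l - 4)*(l - 2)*(l - 2)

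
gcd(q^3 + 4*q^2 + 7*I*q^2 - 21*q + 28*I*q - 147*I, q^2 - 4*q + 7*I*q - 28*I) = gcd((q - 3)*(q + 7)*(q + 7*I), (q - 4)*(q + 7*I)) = q + 7*I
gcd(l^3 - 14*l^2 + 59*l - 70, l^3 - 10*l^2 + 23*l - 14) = l^2 - 9*l + 14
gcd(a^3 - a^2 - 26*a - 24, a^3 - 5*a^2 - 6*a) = a^2 - 5*a - 6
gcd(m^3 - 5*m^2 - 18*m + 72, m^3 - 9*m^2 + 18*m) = m^2 - 9*m + 18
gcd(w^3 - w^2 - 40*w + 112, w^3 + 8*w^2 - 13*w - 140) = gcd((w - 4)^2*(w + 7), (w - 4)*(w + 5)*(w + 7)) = w^2 + 3*w - 28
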